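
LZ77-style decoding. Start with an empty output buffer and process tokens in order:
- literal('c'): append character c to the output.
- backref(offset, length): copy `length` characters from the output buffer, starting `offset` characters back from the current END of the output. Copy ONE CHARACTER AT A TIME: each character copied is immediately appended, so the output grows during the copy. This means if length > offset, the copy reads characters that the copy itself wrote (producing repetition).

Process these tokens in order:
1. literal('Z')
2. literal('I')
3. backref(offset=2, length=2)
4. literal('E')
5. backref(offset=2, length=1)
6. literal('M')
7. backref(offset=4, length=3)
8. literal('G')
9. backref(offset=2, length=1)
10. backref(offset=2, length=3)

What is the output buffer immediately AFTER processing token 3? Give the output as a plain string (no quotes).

Answer: ZIZI

Derivation:
Token 1: literal('Z'). Output: "Z"
Token 2: literal('I'). Output: "ZI"
Token 3: backref(off=2, len=2). Copied 'ZI' from pos 0. Output: "ZIZI"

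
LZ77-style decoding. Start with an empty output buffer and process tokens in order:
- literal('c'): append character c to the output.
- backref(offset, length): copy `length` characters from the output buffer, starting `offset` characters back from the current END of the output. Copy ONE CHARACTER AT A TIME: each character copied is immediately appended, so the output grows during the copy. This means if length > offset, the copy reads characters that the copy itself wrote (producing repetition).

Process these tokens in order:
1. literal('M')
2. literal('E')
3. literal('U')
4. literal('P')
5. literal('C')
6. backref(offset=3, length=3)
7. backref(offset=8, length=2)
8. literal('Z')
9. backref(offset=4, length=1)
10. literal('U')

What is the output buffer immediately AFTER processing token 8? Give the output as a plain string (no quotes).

Answer: MEUPCUPCMEZ

Derivation:
Token 1: literal('M'). Output: "M"
Token 2: literal('E'). Output: "ME"
Token 3: literal('U'). Output: "MEU"
Token 4: literal('P'). Output: "MEUP"
Token 5: literal('C'). Output: "MEUPC"
Token 6: backref(off=3, len=3). Copied 'UPC' from pos 2. Output: "MEUPCUPC"
Token 7: backref(off=8, len=2). Copied 'ME' from pos 0. Output: "MEUPCUPCME"
Token 8: literal('Z'). Output: "MEUPCUPCMEZ"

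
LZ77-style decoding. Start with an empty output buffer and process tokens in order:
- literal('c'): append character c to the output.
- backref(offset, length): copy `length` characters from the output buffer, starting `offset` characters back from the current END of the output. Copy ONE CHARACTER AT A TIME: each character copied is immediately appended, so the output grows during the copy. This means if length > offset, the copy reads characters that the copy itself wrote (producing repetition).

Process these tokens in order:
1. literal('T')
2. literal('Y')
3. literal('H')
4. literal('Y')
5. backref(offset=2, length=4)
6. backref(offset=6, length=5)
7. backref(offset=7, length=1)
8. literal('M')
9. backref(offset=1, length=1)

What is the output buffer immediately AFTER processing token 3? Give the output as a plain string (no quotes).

Answer: TYH

Derivation:
Token 1: literal('T'). Output: "T"
Token 2: literal('Y'). Output: "TY"
Token 3: literal('H'). Output: "TYH"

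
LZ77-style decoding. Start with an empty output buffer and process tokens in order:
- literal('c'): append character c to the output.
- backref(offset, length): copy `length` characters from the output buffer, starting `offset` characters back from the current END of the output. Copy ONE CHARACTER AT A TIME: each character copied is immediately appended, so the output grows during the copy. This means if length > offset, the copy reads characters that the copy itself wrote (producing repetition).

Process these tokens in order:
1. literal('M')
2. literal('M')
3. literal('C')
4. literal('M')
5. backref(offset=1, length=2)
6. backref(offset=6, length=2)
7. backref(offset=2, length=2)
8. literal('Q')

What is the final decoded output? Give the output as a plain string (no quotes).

Answer: MMCMMMMMMMQ

Derivation:
Token 1: literal('M'). Output: "M"
Token 2: literal('M'). Output: "MM"
Token 3: literal('C'). Output: "MMC"
Token 4: literal('M'). Output: "MMCM"
Token 5: backref(off=1, len=2) (overlapping!). Copied 'MM' from pos 3. Output: "MMCMMM"
Token 6: backref(off=6, len=2). Copied 'MM' from pos 0. Output: "MMCMMMMM"
Token 7: backref(off=2, len=2). Copied 'MM' from pos 6. Output: "MMCMMMMMMM"
Token 8: literal('Q'). Output: "MMCMMMMMMMQ"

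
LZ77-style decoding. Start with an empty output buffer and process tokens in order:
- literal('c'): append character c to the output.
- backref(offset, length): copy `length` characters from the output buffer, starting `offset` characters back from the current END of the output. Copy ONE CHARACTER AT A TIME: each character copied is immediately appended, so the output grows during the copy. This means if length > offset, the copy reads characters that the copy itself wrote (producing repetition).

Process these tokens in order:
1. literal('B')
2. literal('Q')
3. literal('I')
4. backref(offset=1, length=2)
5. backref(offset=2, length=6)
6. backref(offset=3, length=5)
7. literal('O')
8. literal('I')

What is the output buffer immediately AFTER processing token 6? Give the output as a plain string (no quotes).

Token 1: literal('B'). Output: "B"
Token 2: literal('Q'). Output: "BQ"
Token 3: literal('I'). Output: "BQI"
Token 4: backref(off=1, len=2) (overlapping!). Copied 'II' from pos 2. Output: "BQIII"
Token 5: backref(off=2, len=6) (overlapping!). Copied 'IIIIII' from pos 3. Output: "BQIIIIIIIII"
Token 6: backref(off=3, len=5) (overlapping!). Copied 'IIIII' from pos 8. Output: "BQIIIIIIIIIIIIII"

Answer: BQIIIIIIIIIIIIII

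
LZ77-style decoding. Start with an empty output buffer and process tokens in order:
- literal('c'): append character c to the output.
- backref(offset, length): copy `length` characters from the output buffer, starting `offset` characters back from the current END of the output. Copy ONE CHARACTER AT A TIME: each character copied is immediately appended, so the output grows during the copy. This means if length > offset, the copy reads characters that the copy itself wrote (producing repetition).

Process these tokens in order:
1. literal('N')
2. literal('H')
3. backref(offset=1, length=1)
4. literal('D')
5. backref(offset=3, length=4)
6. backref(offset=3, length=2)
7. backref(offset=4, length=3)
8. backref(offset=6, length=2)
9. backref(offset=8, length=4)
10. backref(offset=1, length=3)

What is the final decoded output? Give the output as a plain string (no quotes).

Token 1: literal('N'). Output: "N"
Token 2: literal('H'). Output: "NH"
Token 3: backref(off=1, len=1). Copied 'H' from pos 1. Output: "NHH"
Token 4: literal('D'). Output: "NHHD"
Token 5: backref(off=3, len=4) (overlapping!). Copied 'HHDH' from pos 1. Output: "NHHDHHDH"
Token 6: backref(off=3, len=2). Copied 'HD' from pos 5. Output: "NHHDHHDHHD"
Token 7: backref(off=4, len=3). Copied 'DHH' from pos 6. Output: "NHHDHHDHHDDHH"
Token 8: backref(off=6, len=2). Copied 'HH' from pos 7. Output: "NHHDHHDHHDDHHHH"
Token 9: backref(off=8, len=4). Copied 'HHDD' from pos 7. Output: "NHHDHHDHHDDHHHHHHDD"
Token 10: backref(off=1, len=3) (overlapping!). Copied 'DDD' from pos 18. Output: "NHHDHHDHHDDHHHHHHDDDDD"

Answer: NHHDHHDHHDDHHHHHHDDDDD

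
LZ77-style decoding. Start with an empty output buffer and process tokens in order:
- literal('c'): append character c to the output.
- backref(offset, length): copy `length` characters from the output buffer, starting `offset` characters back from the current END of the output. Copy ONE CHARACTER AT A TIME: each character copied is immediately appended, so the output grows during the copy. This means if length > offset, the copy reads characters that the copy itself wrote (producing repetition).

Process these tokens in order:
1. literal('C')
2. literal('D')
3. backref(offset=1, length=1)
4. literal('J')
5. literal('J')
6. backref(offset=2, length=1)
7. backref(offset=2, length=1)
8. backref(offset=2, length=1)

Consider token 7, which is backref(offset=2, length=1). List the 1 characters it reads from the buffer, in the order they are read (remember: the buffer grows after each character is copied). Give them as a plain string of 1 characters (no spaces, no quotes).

Token 1: literal('C'). Output: "C"
Token 2: literal('D'). Output: "CD"
Token 3: backref(off=1, len=1). Copied 'D' from pos 1. Output: "CDD"
Token 4: literal('J'). Output: "CDDJ"
Token 5: literal('J'). Output: "CDDJJ"
Token 6: backref(off=2, len=1). Copied 'J' from pos 3. Output: "CDDJJJ"
Token 7: backref(off=2, len=1). Buffer before: "CDDJJJ" (len 6)
  byte 1: read out[4]='J', append. Buffer now: "CDDJJJJ"

Answer: J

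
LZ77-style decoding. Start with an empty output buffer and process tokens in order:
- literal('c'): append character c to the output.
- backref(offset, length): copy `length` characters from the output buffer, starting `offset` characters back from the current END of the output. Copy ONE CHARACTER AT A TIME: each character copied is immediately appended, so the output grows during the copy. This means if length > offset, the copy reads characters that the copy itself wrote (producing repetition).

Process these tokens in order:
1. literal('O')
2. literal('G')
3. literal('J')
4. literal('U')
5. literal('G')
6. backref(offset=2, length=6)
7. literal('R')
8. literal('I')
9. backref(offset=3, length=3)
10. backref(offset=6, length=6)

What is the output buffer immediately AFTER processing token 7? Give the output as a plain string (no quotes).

Token 1: literal('O'). Output: "O"
Token 2: literal('G'). Output: "OG"
Token 3: literal('J'). Output: "OGJ"
Token 4: literal('U'). Output: "OGJU"
Token 5: literal('G'). Output: "OGJUG"
Token 6: backref(off=2, len=6) (overlapping!). Copied 'UGUGUG' from pos 3. Output: "OGJUGUGUGUG"
Token 7: literal('R'). Output: "OGJUGUGUGUGR"

Answer: OGJUGUGUGUGR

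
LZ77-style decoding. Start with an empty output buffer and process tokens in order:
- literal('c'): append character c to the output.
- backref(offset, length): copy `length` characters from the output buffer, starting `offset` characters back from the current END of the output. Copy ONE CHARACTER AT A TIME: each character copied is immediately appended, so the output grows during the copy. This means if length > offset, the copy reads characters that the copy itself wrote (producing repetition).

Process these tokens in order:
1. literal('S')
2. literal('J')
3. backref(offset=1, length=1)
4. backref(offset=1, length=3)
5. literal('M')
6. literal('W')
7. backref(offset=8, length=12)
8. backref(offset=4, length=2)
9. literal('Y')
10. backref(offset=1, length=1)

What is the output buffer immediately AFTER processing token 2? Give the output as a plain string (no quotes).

Answer: SJ

Derivation:
Token 1: literal('S'). Output: "S"
Token 2: literal('J'). Output: "SJ"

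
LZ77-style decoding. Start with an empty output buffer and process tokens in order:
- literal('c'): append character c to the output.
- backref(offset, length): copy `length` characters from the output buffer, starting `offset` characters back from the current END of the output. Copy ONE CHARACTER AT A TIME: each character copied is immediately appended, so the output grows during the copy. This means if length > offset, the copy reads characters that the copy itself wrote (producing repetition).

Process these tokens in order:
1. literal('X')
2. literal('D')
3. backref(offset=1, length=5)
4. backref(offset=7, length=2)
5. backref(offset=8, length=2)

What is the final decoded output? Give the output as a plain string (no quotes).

Answer: XDDDDDDXDDD

Derivation:
Token 1: literal('X'). Output: "X"
Token 2: literal('D'). Output: "XD"
Token 3: backref(off=1, len=5) (overlapping!). Copied 'DDDDD' from pos 1. Output: "XDDDDDD"
Token 4: backref(off=7, len=2). Copied 'XD' from pos 0. Output: "XDDDDDDXD"
Token 5: backref(off=8, len=2). Copied 'DD' from pos 1. Output: "XDDDDDDXDDD"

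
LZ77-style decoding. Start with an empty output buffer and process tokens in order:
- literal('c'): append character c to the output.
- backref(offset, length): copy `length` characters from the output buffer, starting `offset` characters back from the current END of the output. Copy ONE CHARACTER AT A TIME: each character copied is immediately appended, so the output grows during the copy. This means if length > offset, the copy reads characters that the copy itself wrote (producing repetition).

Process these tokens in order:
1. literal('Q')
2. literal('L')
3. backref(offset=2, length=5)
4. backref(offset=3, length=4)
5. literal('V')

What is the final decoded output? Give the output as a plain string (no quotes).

Answer: QLQLQLQQLQQV

Derivation:
Token 1: literal('Q'). Output: "Q"
Token 2: literal('L'). Output: "QL"
Token 3: backref(off=2, len=5) (overlapping!). Copied 'QLQLQ' from pos 0. Output: "QLQLQLQ"
Token 4: backref(off=3, len=4) (overlapping!). Copied 'QLQQ' from pos 4. Output: "QLQLQLQQLQQ"
Token 5: literal('V'). Output: "QLQLQLQQLQQV"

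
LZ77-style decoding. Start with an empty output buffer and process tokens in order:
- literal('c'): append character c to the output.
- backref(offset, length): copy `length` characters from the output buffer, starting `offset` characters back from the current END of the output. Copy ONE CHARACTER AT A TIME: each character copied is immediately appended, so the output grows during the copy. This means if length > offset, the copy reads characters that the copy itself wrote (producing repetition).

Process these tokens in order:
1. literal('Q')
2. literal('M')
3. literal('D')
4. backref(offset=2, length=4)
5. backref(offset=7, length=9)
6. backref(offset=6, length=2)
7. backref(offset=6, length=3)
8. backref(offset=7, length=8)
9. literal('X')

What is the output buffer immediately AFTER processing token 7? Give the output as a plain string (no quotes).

Answer: QMDMDMDQMDMDMDQMMDMDQ

Derivation:
Token 1: literal('Q'). Output: "Q"
Token 2: literal('M'). Output: "QM"
Token 3: literal('D'). Output: "QMD"
Token 4: backref(off=2, len=4) (overlapping!). Copied 'MDMD' from pos 1. Output: "QMDMDMD"
Token 5: backref(off=7, len=9) (overlapping!). Copied 'QMDMDMDQM' from pos 0. Output: "QMDMDMDQMDMDMDQM"
Token 6: backref(off=6, len=2). Copied 'MD' from pos 10. Output: "QMDMDMDQMDMDMDQMMD"
Token 7: backref(off=6, len=3). Copied 'MDQ' from pos 12. Output: "QMDMDMDQMDMDMDQMMDMDQ"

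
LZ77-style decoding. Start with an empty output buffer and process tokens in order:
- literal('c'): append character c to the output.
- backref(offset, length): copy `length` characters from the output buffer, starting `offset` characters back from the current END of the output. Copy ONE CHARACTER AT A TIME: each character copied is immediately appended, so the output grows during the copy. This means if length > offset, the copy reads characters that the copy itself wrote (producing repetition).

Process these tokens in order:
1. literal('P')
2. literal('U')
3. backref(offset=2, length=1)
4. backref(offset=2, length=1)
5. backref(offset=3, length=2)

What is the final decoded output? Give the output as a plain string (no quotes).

Token 1: literal('P'). Output: "P"
Token 2: literal('U'). Output: "PU"
Token 3: backref(off=2, len=1). Copied 'P' from pos 0. Output: "PUP"
Token 4: backref(off=2, len=1). Copied 'U' from pos 1. Output: "PUPU"
Token 5: backref(off=3, len=2). Copied 'UP' from pos 1. Output: "PUPUUP"

Answer: PUPUUP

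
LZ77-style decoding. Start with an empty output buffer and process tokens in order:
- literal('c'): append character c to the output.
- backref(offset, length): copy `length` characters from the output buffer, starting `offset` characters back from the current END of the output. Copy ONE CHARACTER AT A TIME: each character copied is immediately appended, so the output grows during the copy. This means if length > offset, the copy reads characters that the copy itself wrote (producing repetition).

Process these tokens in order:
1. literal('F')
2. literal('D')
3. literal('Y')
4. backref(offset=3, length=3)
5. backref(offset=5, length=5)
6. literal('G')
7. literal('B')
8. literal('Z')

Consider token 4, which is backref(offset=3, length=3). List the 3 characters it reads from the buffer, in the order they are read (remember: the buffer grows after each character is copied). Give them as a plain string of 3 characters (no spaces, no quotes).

Answer: FDY

Derivation:
Token 1: literal('F'). Output: "F"
Token 2: literal('D'). Output: "FD"
Token 3: literal('Y'). Output: "FDY"
Token 4: backref(off=3, len=3). Buffer before: "FDY" (len 3)
  byte 1: read out[0]='F', append. Buffer now: "FDYF"
  byte 2: read out[1]='D', append. Buffer now: "FDYFD"
  byte 3: read out[2]='Y', append. Buffer now: "FDYFDY"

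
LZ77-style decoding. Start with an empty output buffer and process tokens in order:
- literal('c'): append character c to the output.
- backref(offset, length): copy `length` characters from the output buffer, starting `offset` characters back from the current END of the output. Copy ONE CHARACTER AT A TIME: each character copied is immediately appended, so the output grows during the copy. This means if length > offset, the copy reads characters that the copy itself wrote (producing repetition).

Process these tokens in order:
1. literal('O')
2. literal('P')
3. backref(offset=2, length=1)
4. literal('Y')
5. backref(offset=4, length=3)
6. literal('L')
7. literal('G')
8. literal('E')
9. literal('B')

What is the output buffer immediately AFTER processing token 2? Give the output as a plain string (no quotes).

Answer: OP

Derivation:
Token 1: literal('O'). Output: "O"
Token 2: literal('P'). Output: "OP"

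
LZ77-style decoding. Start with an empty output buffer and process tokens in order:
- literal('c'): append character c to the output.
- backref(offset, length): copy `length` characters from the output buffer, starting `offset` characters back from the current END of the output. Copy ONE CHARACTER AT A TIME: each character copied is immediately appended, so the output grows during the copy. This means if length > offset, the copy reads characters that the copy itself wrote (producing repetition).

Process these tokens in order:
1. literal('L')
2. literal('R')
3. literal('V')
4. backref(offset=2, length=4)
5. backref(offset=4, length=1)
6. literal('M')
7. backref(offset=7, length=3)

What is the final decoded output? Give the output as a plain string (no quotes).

Token 1: literal('L'). Output: "L"
Token 2: literal('R'). Output: "LR"
Token 3: literal('V'). Output: "LRV"
Token 4: backref(off=2, len=4) (overlapping!). Copied 'RVRV' from pos 1. Output: "LRVRVRV"
Token 5: backref(off=4, len=1). Copied 'R' from pos 3. Output: "LRVRVRVR"
Token 6: literal('M'). Output: "LRVRVRVRM"
Token 7: backref(off=7, len=3). Copied 'VRV' from pos 2. Output: "LRVRVRVRMVRV"

Answer: LRVRVRVRMVRV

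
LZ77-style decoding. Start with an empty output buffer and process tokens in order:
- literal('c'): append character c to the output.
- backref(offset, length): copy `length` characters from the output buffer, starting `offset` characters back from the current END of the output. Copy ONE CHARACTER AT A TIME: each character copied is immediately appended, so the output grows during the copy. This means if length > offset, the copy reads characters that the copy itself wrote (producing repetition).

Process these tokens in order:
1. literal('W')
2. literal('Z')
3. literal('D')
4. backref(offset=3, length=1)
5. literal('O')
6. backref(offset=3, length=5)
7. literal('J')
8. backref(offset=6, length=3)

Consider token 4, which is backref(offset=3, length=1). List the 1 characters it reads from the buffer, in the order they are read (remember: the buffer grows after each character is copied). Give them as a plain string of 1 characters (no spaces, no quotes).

Token 1: literal('W'). Output: "W"
Token 2: literal('Z'). Output: "WZ"
Token 3: literal('D'). Output: "WZD"
Token 4: backref(off=3, len=1). Buffer before: "WZD" (len 3)
  byte 1: read out[0]='W', append. Buffer now: "WZDW"

Answer: W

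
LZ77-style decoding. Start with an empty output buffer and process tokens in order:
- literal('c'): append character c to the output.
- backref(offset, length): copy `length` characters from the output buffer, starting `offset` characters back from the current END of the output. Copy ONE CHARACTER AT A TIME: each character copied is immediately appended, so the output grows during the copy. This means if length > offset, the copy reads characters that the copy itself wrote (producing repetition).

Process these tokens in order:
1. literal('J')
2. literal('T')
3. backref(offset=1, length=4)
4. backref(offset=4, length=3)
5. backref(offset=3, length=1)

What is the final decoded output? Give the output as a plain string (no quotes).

Answer: JTTTTTTTTT

Derivation:
Token 1: literal('J'). Output: "J"
Token 2: literal('T'). Output: "JT"
Token 3: backref(off=1, len=4) (overlapping!). Copied 'TTTT' from pos 1. Output: "JTTTTT"
Token 4: backref(off=4, len=3). Copied 'TTT' from pos 2. Output: "JTTTTTTTT"
Token 5: backref(off=3, len=1). Copied 'T' from pos 6. Output: "JTTTTTTTTT"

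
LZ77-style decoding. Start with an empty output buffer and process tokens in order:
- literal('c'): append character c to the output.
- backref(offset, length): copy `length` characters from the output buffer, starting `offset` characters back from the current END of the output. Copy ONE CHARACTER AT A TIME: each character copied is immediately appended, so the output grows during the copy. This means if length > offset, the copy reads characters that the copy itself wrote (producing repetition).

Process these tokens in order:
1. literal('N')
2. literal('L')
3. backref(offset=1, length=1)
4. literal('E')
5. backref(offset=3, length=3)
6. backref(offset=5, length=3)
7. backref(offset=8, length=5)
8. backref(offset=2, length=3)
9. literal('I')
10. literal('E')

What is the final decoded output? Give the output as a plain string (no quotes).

Answer: NLLELLELELLELLELELIE

Derivation:
Token 1: literal('N'). Output: "N"
Token 2: literal('L'). Output: "NL"
Token 3: backref(off=1, len=1). Copied 'L' from pos 1. Output: "NLL"
Token 4: literal('E'). Output: "NLLE"
Token 5: backref(off=3, len=3). Copied 'LLE' from pos 1. Output: "NLLELLE"
Token 6: backref(off=5, len=3). Copied 'LEL' from pos 2. Output: "NLLELLELEL"
Token 7: backref(off=8, len=5). Copied 'LELLE' from pos 2. Output: "NLLELLELELLELLE"
Token 8: backref(off=2, len=3) (overlapping!). Copied 'LEL' from pos 13. Output: "NLLELLELELLELLELEL"
Token 9: literal('I'). Output: "NLLELLELELLELLELELI"
Token 10: literal('E'). Output: "NLLELLELELLELLELELIE"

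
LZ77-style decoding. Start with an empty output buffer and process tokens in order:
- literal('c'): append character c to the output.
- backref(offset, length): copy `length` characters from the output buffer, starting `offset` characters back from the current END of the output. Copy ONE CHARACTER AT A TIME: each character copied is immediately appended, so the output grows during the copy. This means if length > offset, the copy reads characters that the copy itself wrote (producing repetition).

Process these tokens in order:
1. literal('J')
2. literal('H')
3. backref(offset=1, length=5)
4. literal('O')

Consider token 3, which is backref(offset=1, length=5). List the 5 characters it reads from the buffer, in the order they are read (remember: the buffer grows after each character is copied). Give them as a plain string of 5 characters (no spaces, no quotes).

Answer: HHHHH

Derivation:
Token 1: literal('J'). Output: "J"
Token 2: literal('H'). Output: "JH"
Token 3: backref(off=1, len=5). Buffer before: "JH" (len 2)
  byte 1: read out[1]='H', append. Buffer now: "JHH"
  byte 2: read out[2]='H', append. Buffer now: "JHHH"
  byte 3: read out[3]='H', append. Buffer now: "JHHHH"
  byte 4: read out[4]='H', append. Buffer now: "JHHHHH"
  byte 5: read out[5]='H', append. Buffer now: "JHHHHHH"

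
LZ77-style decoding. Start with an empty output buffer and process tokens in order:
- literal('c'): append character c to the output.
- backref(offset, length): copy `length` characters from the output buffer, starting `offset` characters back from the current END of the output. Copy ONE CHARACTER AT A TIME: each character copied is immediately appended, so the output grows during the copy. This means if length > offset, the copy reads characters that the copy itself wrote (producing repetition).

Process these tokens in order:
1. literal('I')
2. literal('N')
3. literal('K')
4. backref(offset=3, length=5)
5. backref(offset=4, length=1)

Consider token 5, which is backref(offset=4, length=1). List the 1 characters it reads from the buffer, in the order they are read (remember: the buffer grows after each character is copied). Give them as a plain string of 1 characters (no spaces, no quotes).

Token 1: literal('I'). Output: "I"
Token 2: literal('N'). Output: "IN"
Token 3: literal('K'). Output: "INK"
Token 4: backref(off=3, len=5) (overlapping!). Copied 'INKIN' from pos 0. Output: "INKINKIN"
Token 5: backref(off=4, len=1). Buffer before: "INKINKIN" (len 8)
  byte 1: read out[4]='N', append. Buffer now: "INKINKINN"

Answer: N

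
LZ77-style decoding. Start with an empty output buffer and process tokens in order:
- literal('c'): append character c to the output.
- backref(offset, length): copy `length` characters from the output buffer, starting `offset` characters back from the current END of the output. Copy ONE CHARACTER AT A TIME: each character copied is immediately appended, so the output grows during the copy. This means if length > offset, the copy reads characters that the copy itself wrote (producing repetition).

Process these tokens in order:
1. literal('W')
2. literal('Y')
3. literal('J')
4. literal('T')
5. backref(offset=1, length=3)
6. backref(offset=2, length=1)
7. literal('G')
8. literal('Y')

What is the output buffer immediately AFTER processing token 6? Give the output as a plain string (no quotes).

Token 1: literal('W'). Output: "W"
Token 2: literal('Y'). Output: "WY"
Token 3: literal('J'). Output: "WYJ"
Token 4: literal('T'). Output: "WYJT"
Token 5: backref(off=1, len=3) (overlapping!). Copied 'TTT' from pos 3. Output: "WYJTTTT"
Token 6: backref(off=2, len=1). Copied 'T' from pos 5. Output: "WYJTTTTT"

Answer: WYJTTTTT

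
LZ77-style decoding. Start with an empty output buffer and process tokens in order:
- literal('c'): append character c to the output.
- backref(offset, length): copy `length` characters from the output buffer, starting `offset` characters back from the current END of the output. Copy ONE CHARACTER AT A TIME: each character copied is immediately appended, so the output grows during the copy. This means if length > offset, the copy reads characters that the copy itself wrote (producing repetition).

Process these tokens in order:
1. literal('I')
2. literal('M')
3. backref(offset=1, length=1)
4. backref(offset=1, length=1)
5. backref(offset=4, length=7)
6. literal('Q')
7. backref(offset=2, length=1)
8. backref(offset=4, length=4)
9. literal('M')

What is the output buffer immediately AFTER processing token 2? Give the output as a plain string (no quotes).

Answer: IM

Derivation:
Token 1: literal('I'). Output: "I"
Token 2: literal('M'). Output: "IM"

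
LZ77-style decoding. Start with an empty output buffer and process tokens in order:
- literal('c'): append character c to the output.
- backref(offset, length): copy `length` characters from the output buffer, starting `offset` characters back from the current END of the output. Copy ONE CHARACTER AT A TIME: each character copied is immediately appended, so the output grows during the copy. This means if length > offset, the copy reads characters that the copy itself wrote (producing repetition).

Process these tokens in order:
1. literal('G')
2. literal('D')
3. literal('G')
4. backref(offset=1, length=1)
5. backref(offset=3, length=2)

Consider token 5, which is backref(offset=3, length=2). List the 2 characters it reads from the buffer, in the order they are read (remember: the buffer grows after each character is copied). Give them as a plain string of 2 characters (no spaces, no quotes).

Answer: DG

Derivation:
Token 1: literal('G'). Output: "G"
Token 2: literal('D'). Output: "GD"
Token 3: literal('G'). Output: "GDG"
Token 4: backref(off=1, len=1). Copied 'G' from pos 2. Output: "GDGG"
Token 5: backref(off=3, len=2). Buffer before: "GDGG" (len 4)
  byte 1: read out[1]='D', append. Buffer now: "GDGGD"
  byte 2: read out[2]='G', append. Buffer now: "GDGGDG"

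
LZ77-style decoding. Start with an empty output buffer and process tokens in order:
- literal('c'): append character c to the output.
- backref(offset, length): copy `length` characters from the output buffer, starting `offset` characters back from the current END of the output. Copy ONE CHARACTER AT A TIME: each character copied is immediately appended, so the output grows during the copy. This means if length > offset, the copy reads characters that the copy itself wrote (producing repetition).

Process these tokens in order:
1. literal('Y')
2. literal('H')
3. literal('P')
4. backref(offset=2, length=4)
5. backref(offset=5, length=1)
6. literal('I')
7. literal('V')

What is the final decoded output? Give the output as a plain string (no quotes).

Token 1: literal('Y'). Output: "Y"
Token 2: literal('H'). Output: "YH"
Token 3: literal('P'). Output: "YHP"
Token 4: backref(off=2, len=4) (overlapping!). Copied 'HPHP' from pos 1. Output: "YHPHPHP"
Token 5: backref(off=5, len=1). Copied 'P' from pos 2. Output: "YHPHPHPP"
Token 6: literal('I'). Output: "YHPHPHPPI"
Token 7: literal('V'). Output: "YHPHPHPPIV"

Answer: YHPHPHPPIV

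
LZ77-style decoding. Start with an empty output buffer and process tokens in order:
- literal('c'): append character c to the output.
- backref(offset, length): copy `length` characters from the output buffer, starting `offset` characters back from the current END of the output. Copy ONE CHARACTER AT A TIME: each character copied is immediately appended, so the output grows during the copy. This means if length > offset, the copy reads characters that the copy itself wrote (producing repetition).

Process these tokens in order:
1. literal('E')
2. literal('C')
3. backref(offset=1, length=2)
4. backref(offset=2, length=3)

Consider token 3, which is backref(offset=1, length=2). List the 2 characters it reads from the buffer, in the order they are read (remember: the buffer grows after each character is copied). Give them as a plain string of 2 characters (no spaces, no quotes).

Token 1: literal('E'). Output: "E"
Token 2: literal('C'). Output: "EC"
Token 3: backref(off=1, len=2). Buffer before: "EC" (len 2)
  byte 1: read out[1]='C', append. Buffer now: "ECC"
  byte 2: read out[2]='C', append. Buffer now: "ECCC"

Answer: CC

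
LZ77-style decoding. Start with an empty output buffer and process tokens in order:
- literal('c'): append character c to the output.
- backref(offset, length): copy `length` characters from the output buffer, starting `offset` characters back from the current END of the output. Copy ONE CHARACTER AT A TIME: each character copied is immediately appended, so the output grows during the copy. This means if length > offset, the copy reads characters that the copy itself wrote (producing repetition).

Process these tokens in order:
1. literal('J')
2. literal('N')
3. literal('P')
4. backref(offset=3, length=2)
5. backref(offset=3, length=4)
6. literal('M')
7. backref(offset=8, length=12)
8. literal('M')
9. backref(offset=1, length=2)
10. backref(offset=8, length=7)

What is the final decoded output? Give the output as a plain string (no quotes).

Token 1: literal('J'). Output: "J"
Token 2: literal('N'). Output: "JN"
Token 3: literal('P'). Output: "JNP"
Token 4: backref(off=3, len=2). Copied 'JN' from pos 0. Output: "JNPJN"
Token 5: backref(off=3, len=4) (overlapping!). Copied 'PJNP' from pos 2. Output: "JNPJNPJNP"
Token 6: literal('M'). Output: "JNPJNPJNPM"
Token 7: backref(off=8, len=12) (overlapping!). Copied 'PJNPJNPMPJNP' from pos 2. Output: "JNPJNPJNPMPJNPJNPMPJNP"
Token 8: literal('M'). Output: "JNPJNPJNPMPJNPJNPMPJNPM"
Token 9: backref(off=1, len=2) (overlapping!). Copied 'MM' from pos 22. Output: "JNPJNPJNPMPJNPJNPMPJNPMMM"
Token 10: backref(off=8, len=7). Copied 'MPJNPMM' from pos 17. Output: "JNPJNPJNPMPJNPJNPMPJNPMMMMPJNPMM"

Answer: JNPJNPJNPMPJNPJNPMPJNPMMMMPJNPMM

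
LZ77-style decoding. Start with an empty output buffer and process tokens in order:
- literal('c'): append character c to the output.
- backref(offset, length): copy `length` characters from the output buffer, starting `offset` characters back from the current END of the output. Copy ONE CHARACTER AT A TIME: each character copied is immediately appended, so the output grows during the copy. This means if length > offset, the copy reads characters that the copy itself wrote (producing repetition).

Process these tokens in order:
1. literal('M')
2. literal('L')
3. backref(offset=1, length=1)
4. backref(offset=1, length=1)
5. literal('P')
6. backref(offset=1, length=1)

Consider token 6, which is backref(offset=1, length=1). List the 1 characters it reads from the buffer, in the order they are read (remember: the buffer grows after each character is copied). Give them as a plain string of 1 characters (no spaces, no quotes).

Token 1: literal('M'). Output: "M"
Token 2: literal('L'). Output: "ML"
Token 3: backref(off=1, len=1). Copied 'L' from pos 1. Output: "MLL"
Token 4: backref(off=1, len=1). Copied 'L' from pos 2. Output: "MLLL"
Token 5: literal('P'). Output: "MLLLP"
Token 6: backref(off=1, len=1). Buffer before: "MLLLP" (len 5)
  byte 1: read out[4]='P', append. Buffer now: "MLLLPP"

Answer: P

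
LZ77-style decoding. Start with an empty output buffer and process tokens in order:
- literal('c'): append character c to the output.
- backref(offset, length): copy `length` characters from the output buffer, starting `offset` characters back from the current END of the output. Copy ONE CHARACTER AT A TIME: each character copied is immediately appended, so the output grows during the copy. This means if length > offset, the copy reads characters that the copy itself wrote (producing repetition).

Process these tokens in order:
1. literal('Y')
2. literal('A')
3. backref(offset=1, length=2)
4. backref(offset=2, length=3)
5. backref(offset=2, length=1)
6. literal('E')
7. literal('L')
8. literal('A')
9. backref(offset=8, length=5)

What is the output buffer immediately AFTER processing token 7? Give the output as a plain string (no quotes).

Token 1: literal('Y'). Output: "Y"
Token 2: literal('A'). Output: "YA"
Token 3: backref(off=1, len=2) (overlapping!). Copied 'AA' from pos 1. Output: "YAAA"
Token 4: backref(off=2, len=3) (overlapping!). Copied 'AAA' from pos 2. Output: "YAAAAAA"
Token 5: backref(off=2, len=1). Copied 'A' from pos 5. Output: "YAAAAAAA"
Token 6: literal('E'). Output: "YAAAAAAAE"
Token 7: literal('L'). Output: "YAAAAAAAEL"

Answer: YAAAAAAAEL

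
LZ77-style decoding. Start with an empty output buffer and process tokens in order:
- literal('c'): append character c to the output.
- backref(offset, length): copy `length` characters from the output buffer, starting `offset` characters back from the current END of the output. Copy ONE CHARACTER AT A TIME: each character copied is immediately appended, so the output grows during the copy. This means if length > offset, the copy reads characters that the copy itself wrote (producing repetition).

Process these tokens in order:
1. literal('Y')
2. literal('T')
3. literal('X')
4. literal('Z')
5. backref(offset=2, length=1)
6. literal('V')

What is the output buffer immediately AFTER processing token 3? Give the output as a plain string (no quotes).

Token 1: literal('Y'). Output: "Y"
Token 2: literal('T'). Output: "YT"
Token 3: literal('X'). Output: "YTX"

Answer: YTX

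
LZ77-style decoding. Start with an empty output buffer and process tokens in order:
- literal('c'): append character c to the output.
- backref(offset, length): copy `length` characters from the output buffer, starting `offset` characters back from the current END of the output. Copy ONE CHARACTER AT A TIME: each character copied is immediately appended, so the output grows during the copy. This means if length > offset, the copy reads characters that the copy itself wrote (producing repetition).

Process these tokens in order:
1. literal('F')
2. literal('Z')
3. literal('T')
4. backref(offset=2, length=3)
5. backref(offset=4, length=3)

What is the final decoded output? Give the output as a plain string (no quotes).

Token 1: literal('F'). Output: "F"
Token 2: literal('Z'). Output: "FZ"
Token 3: literal('T'). Output: "FZT"
Token 4: backref(off=2, len=3) (overlapping!). Copied 'ZTZ' from pos 1. Output: "FZTZTZ"
Token 5: backref(off=4, len=3). Copied 'TZT' from pos 2. Output: "FZTZTZTZT"

Answer: FZTZTZTZT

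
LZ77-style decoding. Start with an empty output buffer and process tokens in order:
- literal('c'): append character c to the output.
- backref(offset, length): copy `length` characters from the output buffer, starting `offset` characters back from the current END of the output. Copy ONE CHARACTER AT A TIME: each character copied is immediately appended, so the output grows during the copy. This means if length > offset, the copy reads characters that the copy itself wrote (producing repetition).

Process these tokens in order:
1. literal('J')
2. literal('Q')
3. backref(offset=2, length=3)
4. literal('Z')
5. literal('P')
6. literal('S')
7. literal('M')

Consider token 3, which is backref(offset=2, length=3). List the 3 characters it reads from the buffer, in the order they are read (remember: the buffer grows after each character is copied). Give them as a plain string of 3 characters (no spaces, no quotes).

Token 1: literal('J'). Output: "J"
Token 2: literal('Q'). Output: "JQ"
Token 3: backref(off=2, len=3). Buffer before: "JQ" (len 2)
  byte 1: read out[0]='J', append. Buffer now: "JQJ"
  byte 2: read out[1]='Q', append. Buffer now: "JQJQ"
  byte 3: read out[2]='J', append. Buffer now: "JQJQJ"

Answer: JQJ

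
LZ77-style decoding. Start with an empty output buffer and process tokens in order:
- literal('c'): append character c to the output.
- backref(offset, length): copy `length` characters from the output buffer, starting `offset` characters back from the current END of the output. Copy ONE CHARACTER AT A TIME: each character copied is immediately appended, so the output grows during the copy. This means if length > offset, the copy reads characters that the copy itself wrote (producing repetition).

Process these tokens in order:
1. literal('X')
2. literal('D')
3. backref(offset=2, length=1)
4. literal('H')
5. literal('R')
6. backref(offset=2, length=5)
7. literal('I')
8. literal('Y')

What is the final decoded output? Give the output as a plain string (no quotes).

Answer: XDXHRHRHRHIY

Derivation:
Token 1: literal('X'). Output: "X"
Token 2: literal('D'). Output: "XD"
Token 3: backref(off=2, len=1). Copied 'X' from pos 0. Output: "XDX"
Token 4: literal('H'). Output: "XDXH"
Token 5: literal('R'). Output: "XDXHR"
Token 6: backref(off=2, len=5) (overlapping!). Copied 'HRHRH' from pos 3. Output: "XDXHRHRHRH"
Token 7: literal('I'). Output: "XDXHRHRHRHI"
Token 8: literal('Y'). Output: "XDXHRHRHRHIY"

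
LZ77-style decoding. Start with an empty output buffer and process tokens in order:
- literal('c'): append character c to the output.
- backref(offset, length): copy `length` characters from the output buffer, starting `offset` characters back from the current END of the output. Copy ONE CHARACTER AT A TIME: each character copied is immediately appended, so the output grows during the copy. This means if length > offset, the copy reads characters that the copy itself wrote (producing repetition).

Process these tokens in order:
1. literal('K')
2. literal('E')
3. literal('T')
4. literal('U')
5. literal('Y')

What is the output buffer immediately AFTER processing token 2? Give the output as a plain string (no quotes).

Token 1: literal('K'). Output: "K"
Token 2: literal('E'). Output: "KE"

Answer: KE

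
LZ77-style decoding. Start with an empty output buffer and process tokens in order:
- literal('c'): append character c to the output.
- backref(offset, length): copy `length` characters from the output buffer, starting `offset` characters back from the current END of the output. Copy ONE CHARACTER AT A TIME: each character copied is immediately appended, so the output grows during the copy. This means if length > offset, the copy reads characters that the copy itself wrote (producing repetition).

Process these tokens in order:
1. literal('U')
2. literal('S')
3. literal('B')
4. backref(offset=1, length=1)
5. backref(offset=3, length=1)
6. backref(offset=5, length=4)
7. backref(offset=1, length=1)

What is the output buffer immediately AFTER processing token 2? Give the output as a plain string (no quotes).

Token 1: literal('U'). Output: "U"
Token 2: literal('S'). Output: "US"

Answer: US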